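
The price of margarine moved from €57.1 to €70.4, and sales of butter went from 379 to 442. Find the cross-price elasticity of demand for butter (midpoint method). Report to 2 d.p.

0.74

ΔQ_x = 442 − 379 = 63; ΔP_y = 70.4 − 57.1 = 13.3.
Midpoints: P̄_y = 63.75, Q̄_x = 410.5.
ε_xy = (ΔQ_x/ΔP_y)(P̄_y/Q̄_x) = (63/13.3)(63.75/410.5).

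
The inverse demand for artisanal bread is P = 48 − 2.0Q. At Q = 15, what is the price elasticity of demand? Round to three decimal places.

-0.600

At Q = 15, P = 48 − 2.0(15) = 18.00.
dP/dQ = −2.0, so dQ/dP = 1/(−2.0) = -0.500.
ε = (dQ/dP)(P/Q) = (-0.500)(18.00/15).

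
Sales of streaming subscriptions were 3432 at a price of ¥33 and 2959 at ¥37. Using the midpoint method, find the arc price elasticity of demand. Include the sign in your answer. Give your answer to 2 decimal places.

-1.30

ΔQ = 2959 − 3432 = -473; ΔP = 37 − 33 = 4.
Midpoints: P̄ = 35.00, Q̄ = 3195.5.
ε = (ΔQ/ΔP)(P̄/Q̄) = (-473/4)(35.00/3195.5).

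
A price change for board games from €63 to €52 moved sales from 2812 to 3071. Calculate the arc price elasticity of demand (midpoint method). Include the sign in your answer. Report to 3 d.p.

-0.460

ΔQ = 3071 − 2812 = 259; ΔP = 52 − 63 = -11.
Midpoints: P̄ = 57.50, Q̄ = 2941.5.
ε = (ΔQ/ΔP)(P̄/Q̄) = (259/-11)(57.50/2941.5).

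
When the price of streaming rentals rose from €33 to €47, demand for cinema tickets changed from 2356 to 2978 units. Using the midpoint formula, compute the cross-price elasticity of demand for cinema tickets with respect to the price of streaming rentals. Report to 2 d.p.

ΔQ_x = 2978 − 2356 = 622; ΔP_y = 47 − 33 = 14.
Midpoints: P̄_y = 40.00, Q̄_x = 2667.0.
ε_xy = (ΔQ_x/ΔP_y)(P̄_y/Q̄_x) = (622/14)(40.00/2667.0).

0.67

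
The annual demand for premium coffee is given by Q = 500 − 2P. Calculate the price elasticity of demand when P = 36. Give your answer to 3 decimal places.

At P = 36, Q = 428.
dQ/dP = −2.
ε = (dQ/dP)(P/Q) = (-2)(36/428).
|ε| < 1, so demand is inelastic at this price.

-0.168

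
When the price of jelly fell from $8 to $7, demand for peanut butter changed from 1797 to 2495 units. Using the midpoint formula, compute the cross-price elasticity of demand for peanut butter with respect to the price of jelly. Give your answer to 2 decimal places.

ΔQ_x = 2495 − 1797 = 698; ΔP_y = 7 − 8 = -1.
Midpoints: P̄_y = 7.50, Q̄_x = 2146.0.
ε_xy = (ΔQ_x/ΔP_y)(P̄_y/Q̄_x) = (698/-1)(7.50/2146.0).

-2.44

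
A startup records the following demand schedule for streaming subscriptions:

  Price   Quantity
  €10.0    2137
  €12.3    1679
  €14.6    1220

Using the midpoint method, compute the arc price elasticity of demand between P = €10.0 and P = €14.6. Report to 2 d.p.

-1.46

At P = 10.0, Q = 2137; at P = 14.6, Q = 1220.
ΔQ = -917, ΔP = 4.6. Midpoints: P̄ = 12.30, Q̄ = 1678.5.
ε = (ΔQ/ΔP)(P̄/Q̄) = (-917/4.6)(12.30/1678.5).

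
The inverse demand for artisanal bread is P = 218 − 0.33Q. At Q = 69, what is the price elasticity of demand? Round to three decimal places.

-8.574

At Q = 69, P = 218 − 0.33(69) = 195.23.
dP/dQ = −0.33, so dQ/dP = 1/(−0.33) = -3.030.
ε = (dQ/dP)(P/Q) = (-3.030)(195.23/69).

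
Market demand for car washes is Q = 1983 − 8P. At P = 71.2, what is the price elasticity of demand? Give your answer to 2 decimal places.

At P = 71.2, Q = 1413.400.
dQ/dP = −8.
ε = (dQ/dP)(P/Q) = (-8)(71.2/1413.400).
|ε| < 1, so demand is inelastic at this price.

-0.40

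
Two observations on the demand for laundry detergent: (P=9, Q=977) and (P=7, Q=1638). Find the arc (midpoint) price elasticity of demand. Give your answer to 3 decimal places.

-2.022

ΔQ = 1638 − 977 = 661; ΔP = 7 − 9 = -2.
Midpoints: P̄ = 8.00, Q̄ = 1307.5.
ε = (ΔQ/ΔP)(P̄/Q̄) = (661/-2)(8.00/1307.5).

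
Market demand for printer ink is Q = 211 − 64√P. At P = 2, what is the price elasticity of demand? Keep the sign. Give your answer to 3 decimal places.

At P = 2, Q = 120.490.
dQ/dP = −64/(2√P) = -22.627.
ε = (dQ/dP)(P/Q) = (-22.627)(2/120.490).

-0.376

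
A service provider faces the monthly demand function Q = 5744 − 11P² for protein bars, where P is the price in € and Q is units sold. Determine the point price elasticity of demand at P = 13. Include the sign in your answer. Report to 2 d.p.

-0.96

At P = 13, Q = 3885.
dQ/dP = −22P = -286.
ε = (dQ/dP)(P/Q) = (-286)(13/3885).
|ε| < 1, so demand is inelastic at this price.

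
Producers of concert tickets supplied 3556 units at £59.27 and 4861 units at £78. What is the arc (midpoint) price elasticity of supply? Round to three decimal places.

ΔQ = 4861 − 3556 = 1305; ΔP = 78 − 59.27 = 18.73.
Midpoints: P̄ = 68.64, Q̄ = 4208.5.
ε_s = (ΔQ/ΔP)(P̄/Q̄) = (1305/18.73)(68.64/4208.5).

1.136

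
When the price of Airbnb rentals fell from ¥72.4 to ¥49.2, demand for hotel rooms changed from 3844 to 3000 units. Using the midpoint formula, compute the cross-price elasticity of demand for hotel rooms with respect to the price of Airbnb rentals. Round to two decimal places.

ΔQ_x = 3000 − 3844 = -844; ΔP_y = 49.2 − 72.4 = -23.2.
Midpoints: P̄_y = 60.80, Q̄_x = 3422.0.
ε_xy = (ΔQ_x/ΔP_y)(P̄_y/Q̄_x) = (-844/-23.2)(60.80/3422.0).

0.65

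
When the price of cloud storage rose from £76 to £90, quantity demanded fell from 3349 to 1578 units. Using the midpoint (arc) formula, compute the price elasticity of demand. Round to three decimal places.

-4.262

ΔQ = 1578 − 3349 = -1771; ΔP = 90 − 76 = 14.
Midpoints: P̄ = 83.00, Q̄ = 2463.5.
ε = (ΔQ/ΔP)(P̄/Q̄) = (-1771/14)(83.00/2463.5).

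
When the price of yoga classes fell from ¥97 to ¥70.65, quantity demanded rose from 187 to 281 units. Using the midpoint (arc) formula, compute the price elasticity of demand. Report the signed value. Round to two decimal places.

ΔQ = 281 − 187 = 94; ΔP = 70.65 − 97 = -26.35.
Midpoints: P̄ = 83.83, Q̄ = 234.0.
ε = (ΔQ/ΔP)(P̄/Q̄) = (94/-26.35)(83.83/234.0).

-1.28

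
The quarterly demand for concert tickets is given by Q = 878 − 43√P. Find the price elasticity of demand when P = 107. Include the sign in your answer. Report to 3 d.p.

-0.513

At P = 107, Q = 433.205.
dQ/dP = −43/(2√P) = -2.078.
ε = (dQ/dP)(P/Q) = (-2.078)(107/433.205).
|ε| < 1, so demand is inelastic at this price.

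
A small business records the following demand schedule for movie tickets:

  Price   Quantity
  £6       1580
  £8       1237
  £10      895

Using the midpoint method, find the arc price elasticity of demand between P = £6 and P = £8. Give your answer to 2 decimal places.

At P = 6, Q = 1580; at P = 8, Q = 1237.
ΔQ = -343, ΔP = 2. Midpoints: P̄ = 7.00, Q̄ = 1408.5.
ε = (ΔQ/ΔP)(P̄/Q̄) = (-343/2)(7.00/1408.5).

-0.85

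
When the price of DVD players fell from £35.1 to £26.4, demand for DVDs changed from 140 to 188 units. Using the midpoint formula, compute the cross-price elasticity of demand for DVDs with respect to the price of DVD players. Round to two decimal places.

-1.03

ΔQ_x = 188 − 140 = 48; ΔP_y = 26.4 − 35.1 = -8.7.
Midpoints: P̄_y = 30.75, Q̄_x = 164.0.
ε_xy = (ΔQ_x/ΔP_y)(P̄_y/Q̄_x) = (48/-8.7)(30.75/164.0).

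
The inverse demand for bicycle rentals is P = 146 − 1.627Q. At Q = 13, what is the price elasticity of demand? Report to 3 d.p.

-5.903

At Q = 13, P = 146 − 1.627(13) = 124.85.
dP/dQ = −1.627, so dQ/dP = 1/(−1.627) = -0.615.
ε = (dQ/dP)(P/Q) = (-0.615)(124.85/13).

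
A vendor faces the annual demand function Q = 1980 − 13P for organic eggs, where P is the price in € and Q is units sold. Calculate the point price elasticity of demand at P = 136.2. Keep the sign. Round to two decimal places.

-8.46

At P = 136.2, Q = 209.400.
dQ/dP = −13.
ε = (dQ/dP)(P/Q) = (-13)(136.2/209.400).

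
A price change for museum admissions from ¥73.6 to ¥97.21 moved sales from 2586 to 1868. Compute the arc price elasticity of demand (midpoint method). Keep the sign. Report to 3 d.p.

ΔQ = 1868 − 2586 = -718; ΔP = 97.21 − 73.6 = 23.61.
Midpoints: P̄ = 85.41, Q̄ = 2227.0.
ε = (ΔQ/ΔP)(P̄/Q̄) = (-718/23.61)(85.41/2227.0).

-1.166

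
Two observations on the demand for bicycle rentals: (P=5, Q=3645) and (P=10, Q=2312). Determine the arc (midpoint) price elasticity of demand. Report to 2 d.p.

-0.67

ΔQ = 2312 − 3645 = -1333; ΔP = 10 − 5 = 5.
Midpoints: P̄ = 7.50, Q̄ = 2978.5.
ε = (ΔQ/ΔP)(P̄/Q̄) = (-1333/5)(7.50/2978.5).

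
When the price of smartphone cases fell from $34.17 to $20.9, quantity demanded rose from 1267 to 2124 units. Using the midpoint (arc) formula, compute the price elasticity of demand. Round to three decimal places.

-1.049

ΔQ = 2124 − 1267 = 857; ΔP = 20.9 − 34.17 = -13.27.
Midpoints: P̄ = 27.54, Q̄ = 1695.5.
ε = (ΔQ/ΔP)(P̄/Q̄) = (857/-13.27)(27.54/1695.5).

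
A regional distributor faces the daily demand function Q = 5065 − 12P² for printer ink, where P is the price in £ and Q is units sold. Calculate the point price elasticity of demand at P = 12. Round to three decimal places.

At P = 12, Q = 3337.
dQ/dP = −24P = -288.
ε = (dQ/dP)(P/Q) = (-288)(12/3337).

-1.036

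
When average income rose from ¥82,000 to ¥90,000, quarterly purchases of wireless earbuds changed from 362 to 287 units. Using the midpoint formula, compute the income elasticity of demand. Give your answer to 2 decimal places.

-2.48

ΔQ = -75, ΔI = 8000. Midpoints: Ī = 86,000, Q̄ = 324.5.
ε_I = (ΔQ/ΔI)(Ī/Q̄) = (-75/8000)(86000/324.5).
ε_I < 0, so the good is inferior.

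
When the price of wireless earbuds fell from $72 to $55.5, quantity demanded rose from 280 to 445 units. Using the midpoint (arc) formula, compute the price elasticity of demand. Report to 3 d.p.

ΔQ = 445 − 280 = 165; ΔP = 55.5 − 72 = -16.5.
Midpoints: P̄ = 63.75, Q̄ = 362.5.
ε = (ΔQ/ΔP)(P̄/Q̄) = (165/-16.5)(63.75/362.5).

-1.759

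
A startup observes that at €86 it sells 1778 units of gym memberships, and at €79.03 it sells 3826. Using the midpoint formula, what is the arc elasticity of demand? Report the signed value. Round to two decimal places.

-8.65

ΔQ = 3826 − 1778 = 2048; ΔP = 79.03 − 86 = -6.97.
Midpoints: P̄ = 82.52, Q̄ = 2802.0.
ε = (ΔQ/ΔP)(P̄/Q̄) = (2048/-6.97)(82.52/2802.0).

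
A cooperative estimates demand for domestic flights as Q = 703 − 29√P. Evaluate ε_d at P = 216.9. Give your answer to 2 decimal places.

At P = 216.9, Q = 275.902.
dQ/dP = −29/(2√P) = -0.985.
ε = (dQ/dP)(P/Q) = (-0.985)(216.9/275.902).

-0.77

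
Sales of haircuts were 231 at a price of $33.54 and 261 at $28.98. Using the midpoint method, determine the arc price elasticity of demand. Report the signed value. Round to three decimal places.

ΔQ = 261 − 231 = 30; ΔP = 28.98 − 33.54 = -4.56.
Midpoints: P̄ = 31.26, Q̄ = 246.0.
ε = (ΔQ/ΔP)(P̄/Q̄) = (30/-4.56)(31.26/246.0).

-0.836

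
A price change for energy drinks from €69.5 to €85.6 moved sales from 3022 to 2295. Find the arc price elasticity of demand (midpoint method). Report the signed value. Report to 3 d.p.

ΔQ = 2295 − 3022 = -727; ΔP = 85.6 − 69.5 = 16.1.
Midpoints: P̄ = 77.55, Q̄ = 2658.5.
ε = (ΔQ/ΔP)(P̄/Q̄) = (-727/16.1)(77.55/2658.5).

-1.317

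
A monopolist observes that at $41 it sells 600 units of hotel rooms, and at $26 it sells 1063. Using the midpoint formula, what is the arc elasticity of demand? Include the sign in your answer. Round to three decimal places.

-1.244

ΔQ = 1063 − 600 = 463; ΔP = 26 − 41 = -15.
Midpoints: P̄ = 33.50, Q̄ = 831.5.
ε = (ΔQ/ΔP)(P̄/Q̄) = (463/-15)(33.50/831.5).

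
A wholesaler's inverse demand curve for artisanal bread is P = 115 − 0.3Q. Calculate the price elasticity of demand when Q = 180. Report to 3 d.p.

-1.130

At Q = 180, P = 115 − 0.3(180) = 61.00.
dP/dQ = −0.3, so dQ/dP = 1/(−0.3) = -3.333.
ε = (dQ/dP)(P/Q) = (-3.333)(61.00/180).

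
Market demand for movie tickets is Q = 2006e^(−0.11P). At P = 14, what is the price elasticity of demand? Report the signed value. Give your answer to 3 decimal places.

-1.540

At P = 14, Q = 430.048.
dQ/dP = −0.11·2006e^(−0.11P) = −0.11Q = -47.305.
ε = (dQ/dP)(P/Q) = (-47.305)(14/430.048).
|ε| > 1, so demand is elastic at this price.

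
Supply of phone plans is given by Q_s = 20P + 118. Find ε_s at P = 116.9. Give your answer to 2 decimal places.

At P = 116.9, Q_s = 2456.
dQ_s/dP = 20.
ε_s = (dQ_s/dP)(P/Q_s) = (20)(116.9/2456).

0.95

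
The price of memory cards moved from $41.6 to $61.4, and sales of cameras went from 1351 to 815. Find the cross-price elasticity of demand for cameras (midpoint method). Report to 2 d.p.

ΔQ_x = 815 − 1351 = -536; ΔP_y = 61.4 − 41.6 = 19.8.
Midpoints: P̄_y = 51.50, Q̄_x = 1083.0.
ε_xy = (ΔQ_x/ΔP_y)(P̄_y/Q̄_x) = (-536/19.8)(51.50/1083.0).

-1.29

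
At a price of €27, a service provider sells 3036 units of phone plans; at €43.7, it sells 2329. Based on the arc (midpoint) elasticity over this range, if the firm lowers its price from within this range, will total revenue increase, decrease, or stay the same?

Arc ε = (-707/16.7)(35.35/2682.5) ≈ -0.558.
|ε| = 0.56 < 1, so demand is inelastic. A price cut therefore reduces total revenue.

decrease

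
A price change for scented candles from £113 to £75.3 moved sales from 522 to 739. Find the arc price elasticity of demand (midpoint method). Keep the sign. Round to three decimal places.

ΔQ = 739 − 522 = 217; ΔP = 75.3 − 113 = -37.7.
Midpoints: P̄ = 94.15, Q̄ = 630.5.
ε = (ΔQ/ΔP)(P̄/Q̄) = (217/-37.7)(94.15/630.5).

-0.860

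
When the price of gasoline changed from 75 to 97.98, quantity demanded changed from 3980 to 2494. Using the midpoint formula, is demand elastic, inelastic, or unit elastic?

elastic

Arc ε ≈ -1.728.
|ε| = 1.73 > 1.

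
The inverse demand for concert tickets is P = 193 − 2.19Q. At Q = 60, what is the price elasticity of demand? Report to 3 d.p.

At Q = 60, P = 193 − 2.19(60) = 61.60.
dP/dQ = −2.19, so dQ/dP = 1/(−2.19) = -0.457.
ε = (dQ/dP)(P/Q) = (-0.457)(61.60/60).

-0.469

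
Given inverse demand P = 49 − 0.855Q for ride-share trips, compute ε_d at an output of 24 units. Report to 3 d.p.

At Q = 24, P = 49 − 0.855(24) = 28.48.
dP/dQ = −0.855, so dQ/dP = 1/(−0.855) = -1.170.
ε = (dQ/dP)(P/Q) = (-1.170)(28.48/24).

-1.388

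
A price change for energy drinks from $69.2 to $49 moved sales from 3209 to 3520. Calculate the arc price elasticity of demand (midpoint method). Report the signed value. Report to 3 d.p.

-0.270

ΔQ = 3520 − 3209 = 311; ΔP = 49 − 69.2 = -20.2.
Midpoints: P̄ = 59.10, Q̄ = 3364.5.
ε = (ΔQ/ΔP)(P̄/Q̄) = (311/-20.2)(59.10/3364.5).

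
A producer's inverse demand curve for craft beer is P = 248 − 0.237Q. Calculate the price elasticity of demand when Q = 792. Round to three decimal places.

At Q = 792, P = 248 − 0.237(792) = 60.30.
dP/dQ = −0.237, so dQ/dP = 1/(−0.237) = -4.219.
ε = (dQ/dP)(P/Q) = (-4.219)(60.30/792).

-0.321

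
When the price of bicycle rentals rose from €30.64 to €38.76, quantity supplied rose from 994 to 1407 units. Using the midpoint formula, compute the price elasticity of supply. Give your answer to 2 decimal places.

1.47

ΔQ = 1407 − 994 = 413; ΔP = 38.76 − 30.64 = 8.12.
Midpoints: P̄ = 34.70, Q̄ = 1200.5.
ε_s = (ΔQ/ΔP)(P̄/Q̄) = (413/8.12)(34.70/1200.5).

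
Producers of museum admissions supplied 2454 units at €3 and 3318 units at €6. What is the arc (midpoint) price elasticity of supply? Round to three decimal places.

ΔQ = 3318 − 2454 = 864; ΔP = 6 − 3 = 3.
Midpoints: P̄ = 4.50, Q̄ = 2886.0.
ε_s = (ΔQ/ΔP)(P̄/Q̄) = (864/3)(4.50/2886.0).

0.449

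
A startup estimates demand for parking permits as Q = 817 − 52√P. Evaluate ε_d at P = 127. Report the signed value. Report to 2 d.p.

At P = 127, Q = 230.990.
dQ/dP = −52/(2√P) = -2.307.
ε = (dQ/dP)(P/Q) = (-2.307)(127/230.990).

-1.27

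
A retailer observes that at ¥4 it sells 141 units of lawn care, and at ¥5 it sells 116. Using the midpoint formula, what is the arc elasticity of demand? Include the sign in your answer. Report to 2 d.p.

-0.88

ΔQ = 116 − 141 = -25; ΔP = 5 − 4 = 1.
Midpoints: P̄ = 4.50, Q̄ = 128.5.
ε = (ΔQ/ΔP)(P̄/Q̄) = (-25/1)(4.50/128.5).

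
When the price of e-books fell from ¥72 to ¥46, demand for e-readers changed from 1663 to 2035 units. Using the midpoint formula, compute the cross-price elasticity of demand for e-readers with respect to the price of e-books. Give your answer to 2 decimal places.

-0.46

ΔQ_x = 2035 − 1663 = 372; ΔP_y = 46 − 72 = -26.
Midpoints: P̄_y = 59.00, Q̄_x = 1849.0.
ε_xy = (ΔQ_x/ΔP_y)(P̄_y/Q̄_x) = (372/-26)(59.00/1849.0).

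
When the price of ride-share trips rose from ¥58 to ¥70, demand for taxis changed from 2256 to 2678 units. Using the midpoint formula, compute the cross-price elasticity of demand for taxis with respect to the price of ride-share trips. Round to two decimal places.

0.91

ΔQ_x = 2678 − 2256 = 422; ΔP_y = 70 − 58 = 12.
Midpoints: P̄_y = 64.00, Q̄_x = 2467.0.
ε_xy = (ΔQ_x/ΔP_y)(P̄_y/Q̄_x) = (422/12)(64.00/2467.0).
ε_xy > 0, so the goods are substitutes.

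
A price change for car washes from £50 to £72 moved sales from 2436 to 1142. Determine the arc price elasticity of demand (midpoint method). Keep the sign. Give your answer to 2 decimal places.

-2.01

ΔQ = 1142 − 2436 = -1294; ΔP = 72 − 50 = 22.
Midpoints: P̄ = 61.00, Q̄ = 1789.0.
ε = (ΔQ/ΔP)(P̄/Q̄) = (-1294/22)(61.00/1789.0).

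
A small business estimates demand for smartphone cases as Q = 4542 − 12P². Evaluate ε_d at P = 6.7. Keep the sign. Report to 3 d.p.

-0.269

At P = 6.7, Q = 4003.320.
dQ/dP = −24P = -160.800.
ε = (dQ/dP)(P/Q) = (-160.800)(6.7/4003.320).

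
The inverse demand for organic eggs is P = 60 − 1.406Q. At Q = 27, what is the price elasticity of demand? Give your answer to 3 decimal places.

At Q = 27, P = 60 − 1.406(27) = 22.04.
dP/dQ = −1.406, so dQ/dP = 1/(−1.406) = -0.711.
ε = (dQ/dP)(P/Q) = (-0.711)(22.04/27).

-0.581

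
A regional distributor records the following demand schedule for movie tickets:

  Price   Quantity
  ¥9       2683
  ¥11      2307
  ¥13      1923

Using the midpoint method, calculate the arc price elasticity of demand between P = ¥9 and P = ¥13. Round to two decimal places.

At P = 9, Q = 2683; at P = 13, Q = 1923.
ΔQ = -760, ΔP = 4. Midpoints: P̄ = 11.00, Q̄ = 2303.0.
ε = (ΔQ/ΔP)(P̄/Q̄) = (-760/4)(11.00/2303.0).

-0.91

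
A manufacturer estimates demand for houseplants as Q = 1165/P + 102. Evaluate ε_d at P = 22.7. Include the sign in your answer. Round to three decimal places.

At P = 22.7, Q = 153.322.
dQ/dP = −1165/P² = -2.261.
ε = (dQ/dP)(P/Q) = (-2.261)(22.7/153.322).

-0.335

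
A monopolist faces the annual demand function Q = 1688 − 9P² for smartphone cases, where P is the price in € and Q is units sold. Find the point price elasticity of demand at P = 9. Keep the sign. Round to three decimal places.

At P = 9, Q = 959.
dQ/dP = −18P = -162.
ε = (dQ/dP)(P/Q) = (-162)(9/959).

-1.520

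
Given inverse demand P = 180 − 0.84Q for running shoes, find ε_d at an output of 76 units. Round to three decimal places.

-1.820

At Q = 76, P = 180 − 0.84(76) = 116.16.
dP/dQ = −0.84, so dQ/dP = 1/(−0.84) = -1.190.
ε = (dQ/dP)(P/Q) = (-1.190)(116.16/76).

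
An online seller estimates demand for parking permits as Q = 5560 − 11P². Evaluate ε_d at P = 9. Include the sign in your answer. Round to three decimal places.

At P = 9, Q = 4669.
dQ/dP = −22P = -198.
ε = (dQ/dP)(P/Q) = (-198)(9/4669).

-0.382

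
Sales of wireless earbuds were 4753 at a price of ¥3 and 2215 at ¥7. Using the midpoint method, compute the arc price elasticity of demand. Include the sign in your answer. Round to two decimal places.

ΔQ = 2215 − 4753 = -2538; ΔP = 7 − 3 = 4.
Midpoints: P̄ = 5.00, Q̄ = 3484.0.
ε = (ΔQ/ΔP)(P̄/Q̄) = (-2538/4)(5.00/3484.0).

-0.91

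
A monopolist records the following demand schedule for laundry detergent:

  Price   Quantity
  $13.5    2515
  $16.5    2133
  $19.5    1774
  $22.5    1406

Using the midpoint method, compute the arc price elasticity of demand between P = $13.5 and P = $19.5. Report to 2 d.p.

-0.95

At P = 13.5, Q = 2515; at P = 19.5, Q = 1774.
ΔQ = -741, ΔP = 6.0. Midpoints: P̄ = 16.50, Q̄ = 2144.5.
ε = (ΔQ/ΔP)(P̄/Q̄) = (-741/6.0)(16.50/2144.5).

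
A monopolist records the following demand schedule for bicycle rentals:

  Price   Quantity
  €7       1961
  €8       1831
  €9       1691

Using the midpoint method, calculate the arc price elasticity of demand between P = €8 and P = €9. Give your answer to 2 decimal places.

At P = 8, Q = 1831; at P = 9, Q = 1691.
ΔQ = -140, ΔP = 1. Midpoints: P̄ = 8.50, Q̄ = 1761.0.
ε = (ΔQ/ΔP)(P̄/Q̄) = (-140/1)(8.50/1761.0).

-0.68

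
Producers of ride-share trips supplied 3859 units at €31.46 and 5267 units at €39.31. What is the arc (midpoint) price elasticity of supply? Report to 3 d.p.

1.391

ΔQ = 5267 − 3859 = 1408; ΔP = 39.31 − 31.46 = 7.85.
Midpoints: P̄ = 35.39, Q̄ = 4563.0.
ε_s = (ΔQ/ΔP)(P̄/Q̄) = (1408/7.85)(35.39/4563.0).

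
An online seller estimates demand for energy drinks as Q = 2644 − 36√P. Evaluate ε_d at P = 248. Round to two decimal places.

-0.14

At P = 248, Q = 2077.071.
dQ/dP = −36/(2√P) = -1.143.
ε = (dQ/dP)(P/Q) = (-1.143)(248/2077.071).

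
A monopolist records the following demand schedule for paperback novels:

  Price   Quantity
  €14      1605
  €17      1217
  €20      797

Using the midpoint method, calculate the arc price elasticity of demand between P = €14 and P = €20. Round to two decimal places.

-1.91

At P = 14, Q = 1605; at P = 20, Q = 797.
ΔQ = -808, ΔP = 6. Midpoints: P̄ = 17.00, Q̄ = 1201.0.
ε = (ΔQ/ΔP)(P̄/Q̄) = (-808/6)(17.00/1201.0).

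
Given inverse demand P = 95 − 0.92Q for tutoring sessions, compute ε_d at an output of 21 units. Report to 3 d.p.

At Q = 21, P = 95 − 0.92(21) = 75.68.
dP/dQ = −0.92, so dQ/dP = 1/(−0.92) = -1.087.
ε = (dQ/dP)(P/Q) = (-1.087)(75.68/21).

-3.917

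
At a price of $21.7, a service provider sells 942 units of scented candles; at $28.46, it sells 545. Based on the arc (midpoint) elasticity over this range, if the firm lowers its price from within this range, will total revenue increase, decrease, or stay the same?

Arc ε = (-397/6.76)(25.08/743.5) ≈ -1.981.
|ε| = 1.98 > 1, so demand is elastic. A price cut therefore raises total revenue.

increase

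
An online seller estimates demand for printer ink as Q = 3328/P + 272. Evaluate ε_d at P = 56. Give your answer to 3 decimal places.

-0.179

At P = 56, Q = 331.429.
dQ/dP = −3328/P² = -1.061.
ε = (dQ/dP)(P/Q) = (-1.061)(56/331.429).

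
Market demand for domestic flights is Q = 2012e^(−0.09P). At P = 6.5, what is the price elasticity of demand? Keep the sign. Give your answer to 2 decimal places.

-0.59

At P = 6.5, Q = 1120.897.
dQ/dP = −0.09·2012e^(−0.09P) = −0.09Q = -100.881.
ε = (dQ/dP)(P/Q) = (-100.881)(6.5/1120.897).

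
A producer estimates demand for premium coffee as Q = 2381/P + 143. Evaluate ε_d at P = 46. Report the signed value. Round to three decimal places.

-0.266

At P = 46, Q = 194.761.
dQ/dP = −2381/P² = -1.125.
ε = (dQ/dP)(P/Q) = (-1.125)(46/194.761).
|ε| < 1, so demand is inelastic at this price.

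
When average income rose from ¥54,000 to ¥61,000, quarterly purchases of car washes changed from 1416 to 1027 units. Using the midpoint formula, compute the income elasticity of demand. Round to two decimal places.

-2.62

ΔQ = -389, ΔI = 7000. Midpoints: Ī = 57,500, Q̄ = 1221.5.
ε_I = (ΔQ/ΔI)(Ī/Q̄) = (-389/7000)(57500/1221.5).
ε_I < 0, so the good is inferior.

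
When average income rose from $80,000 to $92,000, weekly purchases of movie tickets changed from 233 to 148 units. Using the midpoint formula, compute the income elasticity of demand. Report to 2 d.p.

ΔQ = -85, ΔI = 12000. Midpoints: Ī = 86,000, Q̄ = 190.5.
ε_I = (ΔQ/ΔI)(Ī/Q̄) = (-85/12000)(86000/190.5).
ε_I < 0, so the good is inferior.

-3.20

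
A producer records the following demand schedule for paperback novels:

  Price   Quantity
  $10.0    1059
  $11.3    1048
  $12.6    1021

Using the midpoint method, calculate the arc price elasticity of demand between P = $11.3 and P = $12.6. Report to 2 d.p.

At P = 11.3, Q = 1048; at P = 12.6, Q = 1021.
ΔQ = -27, ΔP = 1.3. Midpoints: P̄ = 11.95, Q̄ = 1034.5.
ε = (ΔQ/ΔP)(P̄/Q̄) = (-27/1.3)(11.95/1034.5).

-0.24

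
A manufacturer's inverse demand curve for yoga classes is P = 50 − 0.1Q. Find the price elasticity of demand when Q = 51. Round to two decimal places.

-8.80

At Q = 51, P = 50 − 0.1(51) = 44.90.
dP/dQ = −0.1, so dQ/dP = 1/(−0.1) = -10.000.
ε = (dQ/dP)(P/Q) = (-10.000)(44.90/51).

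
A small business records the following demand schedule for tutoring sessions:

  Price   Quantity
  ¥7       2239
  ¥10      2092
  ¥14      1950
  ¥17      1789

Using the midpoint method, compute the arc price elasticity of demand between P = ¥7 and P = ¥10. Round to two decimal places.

-0.19

At P = 7, Q = 2239; at P = 10, Q = 2092.
ΔQ = -147, ΔP = 3. Midpoints: P̄ = 8.50, Q̄ = 2165.5.
ε = (ΔQ/ΔP)(P̄/Q̄) = (-147/3)(8.50/2165.5).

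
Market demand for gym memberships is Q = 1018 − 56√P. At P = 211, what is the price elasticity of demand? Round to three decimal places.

At P = 211, Q = 204.553.
dQ/dP = −56/(2√P) = -1.928.
ε = (dQ/dP)(P/Q) = (-1.928)(211/204.553).
|ε| > 1, so demand is elastic at this price.

-1.988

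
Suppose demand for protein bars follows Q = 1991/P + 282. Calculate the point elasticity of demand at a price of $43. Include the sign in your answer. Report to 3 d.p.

-0.141

At P = 43, Q = 328.302.
dQ/dP = −1991/P² = -1.077.
ε = (dQ/dP)(P/Q) = (-1.077)(43/328.302).
|ε| < 1, so demand is inelastic at this price.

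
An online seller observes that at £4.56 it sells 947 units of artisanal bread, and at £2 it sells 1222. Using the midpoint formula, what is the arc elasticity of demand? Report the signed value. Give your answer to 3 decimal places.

ΔQ = 1222 − 947 = 275; ΔP = 2 − 4.56 = -2.56.
Midpoints: P̄ = 3.28, Q̄ = 1084.5.
ε = (ΔQ/ΔP)(P̄/Q̄) = (275/-2.56)(3.28/1084.5).

-0.325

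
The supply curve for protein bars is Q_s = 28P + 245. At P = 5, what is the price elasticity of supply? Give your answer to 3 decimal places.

0.364

At P = 5, Q_s = 385.
dQ_s/dP = 28.
ε_s = (dQ_s/dP)(P/Q_s) = (28)(5/385).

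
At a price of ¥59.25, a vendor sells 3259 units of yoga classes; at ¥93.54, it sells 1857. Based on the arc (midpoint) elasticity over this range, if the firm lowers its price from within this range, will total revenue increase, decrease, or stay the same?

Arc ε = (-1402/34.29)(76.40/2558.0) ≈ -1.221.
|ε| = 1.22 > 1, so demand is elastic. A price cut therefore raises total revenue.

increase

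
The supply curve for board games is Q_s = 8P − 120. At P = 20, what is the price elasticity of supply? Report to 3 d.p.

4.000

At P = 20, Q_s = 40.
dQ_s/dP = 8.
ε_s = (dQ_s/dP)(P/Q_s) = (8)(20/40).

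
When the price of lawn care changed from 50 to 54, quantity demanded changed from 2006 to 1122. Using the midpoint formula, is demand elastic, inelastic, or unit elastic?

Arc ε ≈ -7.348.
|ε| = 7.35 > 1.

elastic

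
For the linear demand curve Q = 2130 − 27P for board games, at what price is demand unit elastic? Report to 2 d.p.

For linear demand Q = a − bP, ε = −bP/(a − bP). |ε| = 1 when bP = a − bP, i.e. P = a/(2b).
P = 2130/(2·27) = 2130/54 = 39.4444.

39.44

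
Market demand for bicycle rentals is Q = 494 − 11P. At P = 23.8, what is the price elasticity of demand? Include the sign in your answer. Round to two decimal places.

-1.13

At P = 23.8, Q = 232.200.
dQ/dP = −11.
ε = (dQ/dP)(P/Q) = (-11)(23.8/232.200).
|ε| > 1, so demand is elastic at this price.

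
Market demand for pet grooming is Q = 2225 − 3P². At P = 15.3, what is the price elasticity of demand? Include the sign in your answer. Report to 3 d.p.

-0.922

At P = 15.3, Q = 1522.730.
dQ/dP = −6P = -91.800.
ε = (dQ/dP)(P/Q) = (-91.800)(15.3/1522.730).
|ε| < 1, so demand is inelastic at this price.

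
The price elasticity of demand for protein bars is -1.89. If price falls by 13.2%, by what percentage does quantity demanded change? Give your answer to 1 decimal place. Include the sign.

%ΔQ ≈ ε × %ΔP = (-1.89)(-13.2%) = 24.95%.

24.9%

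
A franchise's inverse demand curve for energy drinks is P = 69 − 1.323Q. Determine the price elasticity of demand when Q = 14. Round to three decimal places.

-2.725

At Q = 14, P = 69 − 1.323(14) = 50.48.
dP/dQ = −1.323, so dQ/dP = 1/(−1.323) = -0.756.
ε = (dQ/dP)(P/Q) = (-0.756)(50.48/14).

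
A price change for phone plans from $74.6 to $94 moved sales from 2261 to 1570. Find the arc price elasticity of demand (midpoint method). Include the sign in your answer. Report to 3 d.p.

ΔQ = 1570 − 2261 = -691; ΔP = 94 − 74.6 = 19.4.
Midpoints: P̄ = 84.30, Q̄ = 1915.5.
ε = (ΔQ/ΔP)(P̄/Q̄) = (-691/19.4)(84.30/1915.5).

-1.568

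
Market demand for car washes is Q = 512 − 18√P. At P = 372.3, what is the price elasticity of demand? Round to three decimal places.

-1.054

At P = 372.3, Q = 164.689.
dQ/dP = −18/(2√P) = -0.466.
ε = (dQ/dP)(P/Q) = (-0.466)(372.3/164.689).
|ε| > 1, so demand is elastic at this price.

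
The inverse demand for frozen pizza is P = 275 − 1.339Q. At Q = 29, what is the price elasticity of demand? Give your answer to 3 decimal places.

At Q = 29, P = 275 − 1.339(29) = 236.17.
dP/dQ = −1.339, so dQ/dP = 1/(−1.339) = -0.747.
ε = (dQ/dP)(P/Q) = (-0.747)(236.17/29).

-6.082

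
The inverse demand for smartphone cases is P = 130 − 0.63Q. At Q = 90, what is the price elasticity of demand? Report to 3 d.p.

At Q = 90, P = 130 − 0.63(90) = 73.30.
dP/dQ = −0.63, so dQ/dP = 1/(−0.63) = -1.587.
ε = (dQ/dP)(P/Q) = (-1.587)(73.30/90).

-1.293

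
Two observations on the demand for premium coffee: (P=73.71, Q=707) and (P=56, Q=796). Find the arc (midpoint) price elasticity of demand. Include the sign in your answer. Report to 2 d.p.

ΔQ = 796 − 707 = 89; ΔP = 56 − 73.71 = -17.71.
Midpoints: P̄ = 64.85, Q̄ = 751.5.
ε = (ΔQ/ΔP)(P̄/Q̄) = (89/-17.71)(64.85/751.5).

-0.43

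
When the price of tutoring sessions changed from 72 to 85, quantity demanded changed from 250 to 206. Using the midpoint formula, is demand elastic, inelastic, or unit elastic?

elastic

Arc ε ≈ -1.165.
|ε| = 1.17 > 1.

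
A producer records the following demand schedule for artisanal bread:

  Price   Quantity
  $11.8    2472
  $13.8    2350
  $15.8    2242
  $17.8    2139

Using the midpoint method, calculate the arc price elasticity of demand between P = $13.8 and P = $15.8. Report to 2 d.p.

At P = 13.8, Q = 2350; at P = 15.8, Q = 2242.
ΔQ = -108, ΔP = 2.0. Midpoints: P̄ = 14.80, Q̄ = 2296.0.
ε = (ΔQ/ΔP)(P̄/Q̄) = (-108/2.0)(14.80/2296.0).

-0.35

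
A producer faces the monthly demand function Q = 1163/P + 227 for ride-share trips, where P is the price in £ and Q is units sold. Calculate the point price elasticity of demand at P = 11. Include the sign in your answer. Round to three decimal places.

-0.318

At P = 11, Q = 332.727.
dQ/dP = −1163/P² = -9.612.
ε = (dQ/dP)(P/Q) = (-9.612)(11/332.727).
|ε| < 1, so demand is inelastic at this price.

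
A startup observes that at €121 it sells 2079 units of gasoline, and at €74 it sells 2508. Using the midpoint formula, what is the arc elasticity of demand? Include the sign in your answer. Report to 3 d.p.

-0.388

ΔQ = 2508 − 2079 = 429; ΔP = 74 − 121 = -47.
Midpoints: P̄ = 97.50, Q̄ = 2293.5.
ε = (ΔQ/ΔP)(P̄/Q̄) = (429/-47)(97.50/2293.5).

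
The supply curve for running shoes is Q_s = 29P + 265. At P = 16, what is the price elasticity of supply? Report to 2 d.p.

At P = 16, Q_s = 729.
dQ_s/dP = 29.
ε_s = (dQ_s/dP)(P/Q_s) = (29)(16/729).

0.64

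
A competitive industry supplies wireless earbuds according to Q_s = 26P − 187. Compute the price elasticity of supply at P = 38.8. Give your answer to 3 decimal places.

At P = 38.8, Q_s = 821.80.
dQ_s/dP = 26.
ε_s = (dQ_s/dP)(P/Q_s) = (26)(38.8/821.80).

1.228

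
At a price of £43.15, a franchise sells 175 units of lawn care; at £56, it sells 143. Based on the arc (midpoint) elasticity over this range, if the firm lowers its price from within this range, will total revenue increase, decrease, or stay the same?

decrease

Arc ε = (-32/12.85)(49.58/159.0) ≈ -0.776.
|ε| = 0.78 < 1, so demand is inelastic. A price cut therefore reduces total revenue.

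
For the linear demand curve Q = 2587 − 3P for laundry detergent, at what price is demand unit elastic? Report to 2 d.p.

For linear demand Q = a − bP, ε = −bP/(a − bP). |ε| = 1 when bP = a − bP, i.e. P = a/(2b).
P = 2587/(2·3) = 2587/6 = 431.1667.

431.17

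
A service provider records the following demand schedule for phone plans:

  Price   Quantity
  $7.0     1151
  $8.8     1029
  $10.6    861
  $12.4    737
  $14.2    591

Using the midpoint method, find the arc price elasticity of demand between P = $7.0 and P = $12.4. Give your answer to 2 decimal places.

At P = 7.0, Q = 1151; at P = 12.4, Q = 737.
ΔQ = -414, ΔP = 5.4. Midpoints: P̄ = 9.70, Q̄ = 944.0.
ε = (ΔQ/ΔP)(P̄/Q̄) = (-414/5.4)(9.70/944.0).

-0.79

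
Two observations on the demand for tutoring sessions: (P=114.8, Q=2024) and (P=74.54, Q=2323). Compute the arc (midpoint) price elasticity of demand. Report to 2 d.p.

ΔQ = 2323 − 2024 = 299; ΔP = 74.54 − 114.8 = -40.26.
Midpoints: P̄ = 94.67, Q̄ = 2173.5.
ε = (ΔQ/ΔP)(P̄/Q̄) = (299/-40.26)(94.67/2173.5).

-0.32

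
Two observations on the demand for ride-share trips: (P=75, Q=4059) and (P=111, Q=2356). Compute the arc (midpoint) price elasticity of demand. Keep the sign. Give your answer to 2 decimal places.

-1.37

ΔQ = 2356 − 4059 = -1703; ΔP = 111 − 75 = 36.
Midpoints: P̄ = 93.00, Q̄ = 3207.5.
ε = (ΔQ/ΔP)(P̄/Q̄) = (-1703/36)(93.00/3207.5).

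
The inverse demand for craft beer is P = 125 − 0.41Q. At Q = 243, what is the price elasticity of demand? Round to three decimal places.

-0.255

At Q = 243, P = 125 − 0.41(243) = 25.37.
dP/dQ = −0.41, so dQ/dP = 1/(−0.41) = -2.439.
ε = (dQ/dP)(P/Q) = (-2.439)(25.37/243).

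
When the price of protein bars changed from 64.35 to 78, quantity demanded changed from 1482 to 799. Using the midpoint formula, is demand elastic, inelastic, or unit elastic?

elastic

Arc ε ≈ -3.123.
|ε| = 3.12 > 1.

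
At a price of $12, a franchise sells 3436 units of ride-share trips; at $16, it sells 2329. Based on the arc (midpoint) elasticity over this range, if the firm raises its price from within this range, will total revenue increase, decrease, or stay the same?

Arc ε = (-1107/4)(14.00/2882.5) ≈ -1.344.
|ε| = 1.34 > 1, so demand is elastic. A price rise therefore reduces total revenue.

decrease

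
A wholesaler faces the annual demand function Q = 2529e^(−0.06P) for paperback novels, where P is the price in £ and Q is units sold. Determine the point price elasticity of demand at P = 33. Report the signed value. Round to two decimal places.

At P = 33, Q = 349.177.
dQ/dP = −0.06·2529e^(−0.06P) = −0.06Q = -20.951.
ε = (dQ/dP)(P/Q) = (-20.951)(33/349.177).

-1.98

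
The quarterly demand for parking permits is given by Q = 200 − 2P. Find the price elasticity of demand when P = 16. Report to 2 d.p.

At P = 16, Q = 168.
dQ/dP = −2.
ε = (dQ/dP)(P/Q) = (-2)(16/168).
|ε| < 1, so demand is inelastic at this price.

-0.19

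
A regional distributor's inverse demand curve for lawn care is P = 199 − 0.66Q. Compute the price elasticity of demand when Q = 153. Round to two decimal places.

-0.97

At Q = 153, P = 199 − 0.66(153) = 98.02.
dP/dQ = −0.66, so dQ/dP = 1/(−0.66) = -1.515.
ε = (dQ/dP)(P/Q) = (-1.515)(98.02/153).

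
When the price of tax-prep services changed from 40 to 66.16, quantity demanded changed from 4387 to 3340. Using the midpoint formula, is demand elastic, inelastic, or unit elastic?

Arc ε ≈ -0.550.
|ε| = 0.55 < 1.

inelastic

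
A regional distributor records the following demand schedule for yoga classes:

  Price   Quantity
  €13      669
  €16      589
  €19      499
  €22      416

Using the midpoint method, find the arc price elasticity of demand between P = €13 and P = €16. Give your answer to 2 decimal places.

-0.61

At P = 13, Q = 669; at P = 16, Q = 589.
ΔQ = -80, ΔP = 3. Midpoints: P̄ = 14.50, Q̄ = 629.0.
ε = (ΔQ/ΔP)(P̄/Q̄) = (-80/3)(14.50/629.0).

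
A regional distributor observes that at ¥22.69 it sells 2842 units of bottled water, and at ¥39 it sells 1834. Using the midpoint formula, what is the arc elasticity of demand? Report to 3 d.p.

ΔQ = 1834 − 2842 = -1008; ΔP = 39 − 22.69 = 16.31.
Midpoints: P̄ = 30.84, Q̄ = 2338.0.
ε = (ΔQ/ΔP)(P̄/Q̄) = (-1008/16.31)(30.84/2338.0).

-0.815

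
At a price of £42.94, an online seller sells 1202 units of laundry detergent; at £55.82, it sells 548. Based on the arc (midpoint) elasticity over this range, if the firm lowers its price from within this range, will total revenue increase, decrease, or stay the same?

increase

Arc ε = (-654/12.88)(49.38/875.0) ≈ -2.866.
|ε| = 2.87 > 1, so demand is elastic. A price cut therefore raises total revenue.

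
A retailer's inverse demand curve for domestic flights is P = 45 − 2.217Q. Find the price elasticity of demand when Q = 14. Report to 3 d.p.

At Q = 14, P = 45 − 2.217(14) = 13.96.
dP/dQ = −2.217, so dQ/dP = 1/(−2.217) = -0.451.
ε = (dQ/dP)(P/Q) = (-0.451)(13.96/14).

-0.450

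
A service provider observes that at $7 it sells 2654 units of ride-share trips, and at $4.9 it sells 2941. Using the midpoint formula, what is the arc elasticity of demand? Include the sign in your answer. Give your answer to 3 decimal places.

-0.291

ΔQ = 2941 − 2654 = 287; ΔP = 4.9 − 7 = -2.1.
Midpoints: P̄ = 5.95, Q̄ = 2797.5.
ε = (ΔQ/ΔP)(P̄/Q̄) = (287/-2.1)(5.95/2797.5).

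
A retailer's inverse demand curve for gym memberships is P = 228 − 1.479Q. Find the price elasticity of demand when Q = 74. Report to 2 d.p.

-1.08

At Q = 74, P = 228 − 1.479(74) = 118.55.
dP/dQ = −1.479, so dQ/dP = 1/(−1.479) = -0.676.
ε = (dQ/dP)(P/Q) = (-0.676)(118.55/74).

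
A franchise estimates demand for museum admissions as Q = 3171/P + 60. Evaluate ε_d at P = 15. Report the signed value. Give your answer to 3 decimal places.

-0.779

At P = 15, Q = 271.400.
dQ/dP = −3171/P² = -14.093.
ε = (dQ/dP)(P/Q) = (-14.093)(15/271.400).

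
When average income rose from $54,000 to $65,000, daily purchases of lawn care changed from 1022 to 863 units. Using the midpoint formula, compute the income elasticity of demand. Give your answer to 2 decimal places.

ΔQ = -159, ΔI = 11000. Midpoints: Ī = 59,500, Q̄ = 942.5.
ε_I = (ΔQ/ΔI)(Ī/Q̄) = (-159/11000)(59500/942.5).
ε_I < 0, so the good is inferior.

-0.91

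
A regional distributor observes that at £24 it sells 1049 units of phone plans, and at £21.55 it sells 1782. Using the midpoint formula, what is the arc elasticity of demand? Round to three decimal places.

ΔQ = 1782 − 1049 = 733; ΔP = 21.55 − 24 = -2.45.
Midpoints: P̄ = 22.77, Q̄ = 1415.5.
ε = (ΔQ/ΔP)(P̄/Q̄) = (733/-2.45)(22.77/1415.5).

-4.814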